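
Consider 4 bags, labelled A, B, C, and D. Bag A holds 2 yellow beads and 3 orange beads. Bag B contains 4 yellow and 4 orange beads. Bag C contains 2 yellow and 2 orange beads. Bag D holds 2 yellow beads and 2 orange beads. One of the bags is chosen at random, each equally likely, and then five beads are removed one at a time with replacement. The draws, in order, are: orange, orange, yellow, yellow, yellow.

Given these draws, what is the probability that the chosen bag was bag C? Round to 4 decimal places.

0.2676

Compute the likelihood of the observed sequence for each case: P(data | bag A) = (3/5)(3/5)(2/5)(2/5)(2/5) = 0.02304; P(data | bag B) = (4/8)(4/8)(4/8)(4/8)(4/8) = 0.03125; P(data | bag C) = (2/4)(2/4)(2/4)(2/4)(2/4) = 0.03125; P(data | bag D) = (2/4)(2/4)(2/4)(2/4)(2/4) = 0.03125.
Weighting by the prior gives 1/4 · 0.02304 = 0.00576, 1/4 · 0.03125 = 0.0078125, 1/4 · 0.03125 = 0.0078125, 1/4 · 0.03125 = 0.0078125; these sum to 0.029198.
Hence P(bag C | data) = (0.0078125) / (0.029198) = 0.26757.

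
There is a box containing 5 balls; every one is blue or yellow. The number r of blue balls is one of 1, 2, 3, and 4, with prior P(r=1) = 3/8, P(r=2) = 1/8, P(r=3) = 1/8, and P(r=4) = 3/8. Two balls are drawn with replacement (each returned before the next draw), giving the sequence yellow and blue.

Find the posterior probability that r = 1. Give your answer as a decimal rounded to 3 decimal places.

0.333

For each hypothesis, P(data | H) works out to: P(data | r = 1) = (4/5)(1/5) = 4/25; P(data | r = 2) = (3/5)(2/5) = 6/25; P(data | r = 3) = (2/5)(3/5) = 6/25; P(data | r = 4) = (1/5)(4/5) = 4/25.
The prior-weighted likelihoods are 3/8 · 4/25 = 3/50, 1/8 · 6/25 = 3/100, 1/8 · 6/25 = 3/100, 3/8 · 4/25 = 3/50; summing to 9/50.
Hence P(r = 1 | data) = (3/50) / (9/50) = 1/3.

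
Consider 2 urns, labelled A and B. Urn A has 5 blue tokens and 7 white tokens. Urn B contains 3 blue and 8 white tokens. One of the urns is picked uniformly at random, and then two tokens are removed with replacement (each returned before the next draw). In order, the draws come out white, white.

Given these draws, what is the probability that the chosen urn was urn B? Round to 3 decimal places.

0.609

Under each hypothesis, the probability of the observed sequence is: P(data | urn A) = (7/12)(7/12) = 0.34028; P(data | urn B) = (8/11)(8/11) = 0.52893.
The prior-weighted likelihoods are 1/2 · 0.34028 = 0.17014, 1/2 · 0.52893 = 0.26446; with total 0.4346.
Hence P(urn B | data) = (0.26446) / (0.4346) = 0.60852.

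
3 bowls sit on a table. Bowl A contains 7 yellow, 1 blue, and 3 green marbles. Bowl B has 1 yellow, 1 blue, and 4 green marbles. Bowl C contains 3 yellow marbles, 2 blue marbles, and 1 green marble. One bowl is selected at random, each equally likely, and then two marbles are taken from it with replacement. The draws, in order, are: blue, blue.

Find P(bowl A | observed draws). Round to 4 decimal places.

0.0562

The likelihood of the observed sequence under each hypothesis: P(data | bowl A) = (1/11)(1/11) = 0.0082645; P(data | bowl B) = (1/6)(1/6) = 0.027778; P(data | bowl C) = (2/6)(2/6) = 0.11111.
The prior-weighted likelihoods are 1/3 · 0.0082645 = 0.0027548, 1/3 · 0.027778 = 0.0092593, 1/3 · 0.11111 = 0.037037; summing to 0.049051.
Hence P(bowl A | data) = (0.0027548) / (0.049051) = 0.056162.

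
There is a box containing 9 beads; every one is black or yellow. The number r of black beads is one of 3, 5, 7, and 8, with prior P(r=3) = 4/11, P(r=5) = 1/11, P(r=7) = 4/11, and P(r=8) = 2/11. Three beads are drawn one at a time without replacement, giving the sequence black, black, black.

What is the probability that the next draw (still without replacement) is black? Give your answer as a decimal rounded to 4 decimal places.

Under each hypothesis, the probability of the observed sequence is: P(data | r = 3) = (3/9)(2/8)(1/7) = 1/84; P(data | r = 5) = (5/9)(4/8)(3/7) = 5/42; P(data | r = 7) = (7/9)(6/8)(5/7) = 5/12; P(data | r = 8) = (8/9)(7/8)(6/7) = 2/3.
The prior-weighted likelihoods are 4/11 · 1/84 = 1/231, 1/11 · 5/42 = 5/462, 4/11 · 5/12 = 5/33, 2/11 · 2/3 = 4/33; summing to 19/66.
Normalising, the posterior is P(r = 3 | data) = 2/133, P(r = 5 | data) = 5/133, P(r = 7 | data) = 10/19, P(r = 8 | data) = 8/19.
Averaging over the posterior, P(black next | data) = (0)(2/133) + (1/3)(5/133) + (2/3)(10/19) + (5/6)(8/19) = 5/7.

0.7143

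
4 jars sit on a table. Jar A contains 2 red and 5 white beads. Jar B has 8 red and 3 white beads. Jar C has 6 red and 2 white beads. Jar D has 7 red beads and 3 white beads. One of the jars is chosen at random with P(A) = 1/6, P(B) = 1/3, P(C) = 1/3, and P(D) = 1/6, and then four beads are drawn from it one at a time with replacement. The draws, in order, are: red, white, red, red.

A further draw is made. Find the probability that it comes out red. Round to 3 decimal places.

0.717

The likelihood of the observed sequence under each hypothesis: P(data | jar A) = (2/7)(5/7)(2/7)(2/7) = 0.01666; P(data | jar B) = (8/11)(3/11)(8/11)(8/11) = 0.10491; P(data | jar C) = (6/8)(2/8)(6/8)(6/8) = 0.10547; P(data | jar D) = (7/10)(3/10)(7/10)(7/10) = 0.1029.
The prior-weighted likelihoods are 1/6 · 0.01666 = 0.0027766, 1/3 · 0.10491 = 0.03497, 1/3 · 0.10547 = 0.035156, 1/6 · 0.1029 = 0.01715; summing to 0.090053.
Dividing through by the total gives posterior P(jar A | data) = 0.030833, P(jar B | data) = 0.38833, P(jar C | data) = 0.39039, P(jar D | data) = 0.19044.
The predictive probability is P(red next | data) = (2/7)(0.030833) + (8/11)(0.38833) + (3/4)(0.39039) + (7/10)(0.19044) = 0.71734.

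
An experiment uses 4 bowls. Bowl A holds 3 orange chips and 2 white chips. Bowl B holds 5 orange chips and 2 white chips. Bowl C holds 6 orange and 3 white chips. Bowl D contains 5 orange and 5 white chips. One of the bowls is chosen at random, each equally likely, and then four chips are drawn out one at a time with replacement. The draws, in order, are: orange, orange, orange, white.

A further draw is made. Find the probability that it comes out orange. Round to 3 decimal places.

0.635

The likelihood of the observed sequence under each hypothesis: P(data | bowl A) = (3/5)(3/5)(3/5)(2/5) = 0.0864; P(data | bowl B) = (5/7)(5/7)(5/7)(2/7) = 0.10412; P(data | bowl C) = (6/9)(6/9)(6/9)(3/9) = 0.098765; P(data | bowl D) = (5/10)(5/10)(5/10)(5/10) = 0.0625.
Weighting by the prior gives 1/4 · 0.0864 = 0.0216, 1/4 · 0.10412 = 0.026031, 1/4 · 0.098765 = 0.024691, 1/4 · 0.0625 = 0.015625; these sum to 0.087947.
Normalising, the posterior is P(bowl A | data) = 0.2456, P(bowl B | data) = 0.29598, P(bowl C | data) = 0.28075, P(bowl D | data) = 0.17766.
Averaging over the posterior, P(orange next | data) = (3/5)(0.2456) + (5/7)(0.29598) + (2/3)(0.28075) + (1/2)(0.17766) = 0.63478.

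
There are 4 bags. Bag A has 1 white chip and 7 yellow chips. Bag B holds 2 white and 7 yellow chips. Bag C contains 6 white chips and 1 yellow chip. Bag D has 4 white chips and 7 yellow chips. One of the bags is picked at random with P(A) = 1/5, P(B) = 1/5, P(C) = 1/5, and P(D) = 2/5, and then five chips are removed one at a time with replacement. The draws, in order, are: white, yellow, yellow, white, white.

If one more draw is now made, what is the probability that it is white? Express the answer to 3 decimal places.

Under each hypothesis, the probability of the observed sequence is: P(data | bag A) = (1/8)(7/8)(7/8)(1/8)(1/8) = 0.0014954; P(data | bag B) = (2/9)(7/9)(7/9)(2/9)(2/9) = 0.0066386; P(data | bag C) = (6/7)(1/7)(1/7)(6/7)(6/7) = 0.012852; P(data | bag D) = (4/11)(7/11)(7/11)(4/11)(4/11) = 0.019472.
Multiplying each by its prior: 1/5 · 0.0014954 = 0.00029907, 1/5 · 0.0066386 = 0.0013277, 1/5 · 0.012852 = 0.0025704, 2/5 · 0.019472 = 0.0077888; summing to 0.011986.
The posterior is then P(bag A | data) = 0.024952, P(bag B | data) = 0.11077, P(bag C | data) = 0.21445, P(bag D | data) = 0.64983.
Averaging over the posterior, P(white next | data) = (1/8)(0.024952) + (2/9)(0.11077) + (6/7)(0.21445) + (4/11)(0.64983) = 0.44785.

0.448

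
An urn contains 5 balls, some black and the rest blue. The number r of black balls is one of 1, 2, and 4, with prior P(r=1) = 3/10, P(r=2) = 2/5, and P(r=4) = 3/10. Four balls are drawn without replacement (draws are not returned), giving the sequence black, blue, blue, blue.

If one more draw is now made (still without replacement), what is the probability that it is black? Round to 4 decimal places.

0.4000

For each hypothesis, P(data | H) works out to: P(data | r = 1) = (1/5)(4/4)(3/3)(2/2) = 1/5; P(data | r = 2) = (2/5)(3/4)(2/3)(1/2) = 1/10; P(data | r = 4) = (4/5)(1/4)(0/3) = 0.
The prior-weighted likelihoods are 3/10 · 1/5 = 3/50, 2/5 · 1/10 = 1/25, 3/10 · 0 = 0; with total 1/10.
Dividing through by the total gives posterior P(r = 1 | data) = 3/5, P(r = 2 | data) = 2/5, P(r = 4 | data) = 0.
So P(black next | data) = Σ P(black next | H) P(H | data) = (0)(3/5) + (1)(2/5) = 2/5.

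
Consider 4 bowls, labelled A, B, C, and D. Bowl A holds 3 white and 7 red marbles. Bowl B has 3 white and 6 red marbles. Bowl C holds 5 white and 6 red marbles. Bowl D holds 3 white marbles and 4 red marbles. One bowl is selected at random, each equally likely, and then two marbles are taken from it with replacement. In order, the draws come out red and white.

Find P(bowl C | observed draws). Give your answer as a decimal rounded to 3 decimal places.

For each hypothesis, P(data | H) works out to: P(data | bowl A) = (7/10)(3/10) = 0.21; P(data | bowl B) = (6/9)(3/9) = 0.22222; P(data | bowl C) = (6/11)(5/11) = 0.24793; P(data | bowl D) = (4/7)(3/7) = 0.2449.
Multiplying each by its prior: 1/4 · 0.21 = 0.0525, 1/4 · 0.22222 = 0.055556, 1/4 · 0.24793 = 0.061983, 1/4 · 0.2449 = 0.061224; these sum to 0.23126.
So P(bowl C | data) = (0.061983) / (0.23126) = 0.26802.

0.268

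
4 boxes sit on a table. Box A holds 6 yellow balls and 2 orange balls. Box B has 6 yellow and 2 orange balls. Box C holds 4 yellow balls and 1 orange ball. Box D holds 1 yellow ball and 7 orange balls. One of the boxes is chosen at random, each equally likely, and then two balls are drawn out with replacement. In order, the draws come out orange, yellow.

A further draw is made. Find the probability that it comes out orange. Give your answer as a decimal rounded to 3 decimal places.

0.344

Compute the likelihood of the observed sequence for each case: P(data | box A) = (2/8)(6/8) = 0.1875; P(data | box B) = (2/8)(6/8) = 0.1875; P(data | box C) = (1/5)(4/5) = 0.16; P(data | box D) = (7/8)(1/8) = 0.10938.
The prior-weighted likelihoods are 1/4 · 0.1875 = 0.046875, 1/4 · 0.1875 = 0.046875, 1/4 · 0.16 = 0.04, 1/4 · 0.10938 = 0.027344; these sum to 0.16109.
The posterior is then P(box A | data) = 0.29098, P(box B | data) = 0.29098, P(box C | data) = 0.2483, P(box D | data) = 0.16974.
Averaging over the posterior, P(orange next | data) = (1/4)(0.29098) + (1/4)(0.29098) + (1/5)(0.2483) + (7/8)(0.16974) = 0.34367.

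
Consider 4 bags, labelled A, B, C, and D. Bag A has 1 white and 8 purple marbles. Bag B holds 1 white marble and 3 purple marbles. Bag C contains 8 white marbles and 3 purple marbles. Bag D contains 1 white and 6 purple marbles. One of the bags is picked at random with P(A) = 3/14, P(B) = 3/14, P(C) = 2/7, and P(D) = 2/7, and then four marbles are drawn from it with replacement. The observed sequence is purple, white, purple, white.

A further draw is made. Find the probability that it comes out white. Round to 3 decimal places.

0.434

Compute the likelihood of the observed sequence for each case: P(data | bag A) = (8/9)(1/9)(8/9)(1/9) = 0.0097546; P(data | bag B) = (3/4)(1/4)(3/4)(1/4) = 0.035156; P(data | bag C) = (3/11)(8/11)(3/11)(8/11) = 0.039342; P(data | bag D) = (6/7)(1/7)(6/7)(1/7) = 0.014994.
Multiplying each by its prior: 3/14 · 0.0097546 = 0.0020903, 3/14 · 0.035156 = 0.0075335, 2/7 · 0.039342 = 0.01124, 2/7 · 0.014994 = 0.0042839; with total 0.025148.
Normalising, the posterior is P(bag A | data) = 0.083118, P(bag B | data) = 0.29956, P(bag C | data) = 0.44697, P(bag D | data) = 0.17035.
So P(white next | data) = Σ P(white next | H) P(H | data) = (1/9)(0.083118) + (1/4)(0.29956) + (8/11)(0.44697) + (1/7)(0.17035) = 0.43353.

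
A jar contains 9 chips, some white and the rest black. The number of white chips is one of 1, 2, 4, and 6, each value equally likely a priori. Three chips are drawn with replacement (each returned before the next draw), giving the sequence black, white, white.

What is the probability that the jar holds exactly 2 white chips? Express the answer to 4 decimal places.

0.1250

The likelihood of the observed sequence under each hypothesis: P(data | r = 1) = (8/9)(1/9)(1/9) = 8/729; P(data | r = 2) = (7/9)(2/9)(2/9) = 28/729; P(data | r = 4) = (5/9)(4/9)(4/9) = 80/729; P(data | r = 6) = (3/9)(6/9)(6/9) = 4/27.
Weighting by the prior gives 1/4 · 8/729 = 2/729, 1/4 · 28/729 = 7/729, 1/4 · 80/729 = 20/729, 1/4 · 4/27 = 1/27; these sum to 56/729.
Therefore the posterior P(r = 2 | data) = (7/729) / (56/729) = 1/8.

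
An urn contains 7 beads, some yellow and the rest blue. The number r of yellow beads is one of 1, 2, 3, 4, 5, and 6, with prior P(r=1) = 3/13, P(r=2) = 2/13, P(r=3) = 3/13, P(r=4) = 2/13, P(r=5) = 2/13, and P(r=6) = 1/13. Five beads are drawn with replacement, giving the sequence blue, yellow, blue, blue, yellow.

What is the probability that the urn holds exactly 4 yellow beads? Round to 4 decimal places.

For each hypothesis, P(data | H) works out to: P(data | r = 1) = (6/7)(1/7)(6/7)(6/7)(1/7) = 0.012852; P(data | r = 2) = (5/7)(2/7)(5/7)(5/7)(2/7) = 0.02975; P(data | r = 3) = (4/7)(3/7)(4/7)(4/7)(3/7) = 0.034271; P(data | r = 4) = (3/7)(4/7)(3/7)(3/7)(4/7) = 0.025704; P(data | r = 5) = (2/7)(5/7)(2/7)(2/7)(5/7) = 0.0119; P(data | r = 6) = (1/7)(6/7)(1/7)(1/7)(6/7) = 0.002142.
Weighting by the prior gives 3/13 · 0.012852 = 0.0029658, 2/13 · 0.02975 = 0.0045768, 3/13 · 0.034271 = 0.0079088, 2/13 · 0.025704 = 0.0039544, 2/13 · 0.0119 = 0.0018307, 1/13 · 0.002142 = 0.00016477; with total 0.021401.
Hence P(r = 4 | data) = (0.0039544) / (0.021401) = 0.18477.

0.1848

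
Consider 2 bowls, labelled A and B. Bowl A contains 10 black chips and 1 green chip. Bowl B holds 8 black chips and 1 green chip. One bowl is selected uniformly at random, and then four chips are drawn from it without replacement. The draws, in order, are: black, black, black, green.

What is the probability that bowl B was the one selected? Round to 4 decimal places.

0.5500

Under each hypothesis, the probability of the observed sequence is: P(data | bowl A) = (10/11)(9/10)(8/9)(1/8) = 1/11; P(data | bowl B) = (8/9)(7/8)(6/7)(1/6) = 1/9.
The prior-weighted likelihoods are 1/2 · 1/11 = 1/22, 1/2 · 1/9 = 1/18; summing to 10/99.
Therefore the posterior P(bowl B | data) = (1/18) / (10/99) = 11/20.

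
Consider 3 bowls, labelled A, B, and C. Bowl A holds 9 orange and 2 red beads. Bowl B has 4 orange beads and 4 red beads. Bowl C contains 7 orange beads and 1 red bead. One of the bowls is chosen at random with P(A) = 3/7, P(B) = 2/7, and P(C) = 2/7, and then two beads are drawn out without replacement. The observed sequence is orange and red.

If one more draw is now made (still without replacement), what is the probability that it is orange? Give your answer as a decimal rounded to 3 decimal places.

The likelihood of the observed sequence under each hypothesis: P(data | bowl A) = (9/11)(2/10) = 0.16364; P(data | bowl B) = (4/8)(4/7) = 0.28571; P(data | bowl C) = (7/8)(1/7) = 0.125.
Weighting by the prior gives 3/7 · 0.16364 = 0.07013, 2/7 · 0.28571 = 0.081633, 2/7 · 0.125 = 0.035714; with total 0.18748.
Normalising, the posterior is P(bowl A | data) = 0.37407, P(bowl B | data) = 0.43543, P(bowl C | data) = 0.1905.
Averaging over the posterior, P(orange next | data) = (8/9)(0.37407) + (1/2)(0.43543) + (1)(0.1905) = 0.74072.

0.741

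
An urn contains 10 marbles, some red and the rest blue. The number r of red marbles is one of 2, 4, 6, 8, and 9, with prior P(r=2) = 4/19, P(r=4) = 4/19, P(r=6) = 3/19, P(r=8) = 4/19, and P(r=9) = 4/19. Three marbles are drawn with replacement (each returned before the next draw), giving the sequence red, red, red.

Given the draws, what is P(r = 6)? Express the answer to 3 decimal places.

Under each hypothesis, the probability of the observed sequence is: P(data | r = 2) = (2/10)(2/10)(2/10) = 0.008; P(data | r = 4) = (4/10)(4/10)(4/10) = 0.064; P(data | r = 6) = (6/10)(6/10)(6/10) = 0.216; P(data | r = 8) = (8/10)(8/10)(8/10) = 0.512; P(data | r = 9) = (9/10)(9/10)(9/10) = 0.729.
Weighting by the prior gives 4/19 · 0.008 = 0.0016842, 4/19 · 0.064 = 0.013474, 3/19 · 0.216 = 0.034105, 4/19 · 0.512 = 0.10779, 4/19 · 0.729 = 0.15347; with total 0.31053.
By Bayes' rule, P(r = 6 | data) = (0.034105) / (0.31053) = 0.10983.

0.110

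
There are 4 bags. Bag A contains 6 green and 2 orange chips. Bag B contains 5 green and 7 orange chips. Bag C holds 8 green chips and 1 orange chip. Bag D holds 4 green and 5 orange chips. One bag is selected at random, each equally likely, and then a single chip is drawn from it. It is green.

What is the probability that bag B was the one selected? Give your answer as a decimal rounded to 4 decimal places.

0.1667

Under each hypothesis, the probability of this draw is: P(data | bag A) = (6/8) = 3/4; P(data | bag B) = (5/12) = 5/12; P(data | bag C) = (8/9) = 8/9; P(data | bag D) = (4/9) = 4/9.
The prior-weighted likelihoods are 1/4 · 3/4 = 3/16, 1/4 · 5/12 = 5/48, 1/4 · 8/9 = 2/9, 1/4 · 4/9 = 1/9; with total 5/8.
Hence P(bag B | data) = (5/48) / (5/8) = 1/6.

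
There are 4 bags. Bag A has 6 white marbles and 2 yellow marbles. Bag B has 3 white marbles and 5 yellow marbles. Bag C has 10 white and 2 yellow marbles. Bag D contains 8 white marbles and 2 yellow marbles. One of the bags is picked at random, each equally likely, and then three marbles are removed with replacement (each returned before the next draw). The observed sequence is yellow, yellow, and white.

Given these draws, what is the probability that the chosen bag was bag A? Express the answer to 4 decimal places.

The likelihood of the observed sequence under each hypothesis: P(data | bag A) = (2/8)(2/8)(6/8) = 0.046875; P(data | bag B) = (5/8)(5/8)(3/8) = 0.14648; P(data | bag C) = (2/12)(2/12)(10/12) = 0.023148; P(data | bag D) = (2/10)(2/10)(8/10) = 0.032.
The prior-weighted likelihoods are 1/4 · 0.046875 = 0.011719, 1/4 · 0.14648 = 0.036621, 1/4 · 0.023148 = 0.005787, 1/4 · 0.032 = 0.008; summing to 0.062127.
Hence P(bag A | data) = (0.011719) / (0.062127) = 0.18863.

0.1886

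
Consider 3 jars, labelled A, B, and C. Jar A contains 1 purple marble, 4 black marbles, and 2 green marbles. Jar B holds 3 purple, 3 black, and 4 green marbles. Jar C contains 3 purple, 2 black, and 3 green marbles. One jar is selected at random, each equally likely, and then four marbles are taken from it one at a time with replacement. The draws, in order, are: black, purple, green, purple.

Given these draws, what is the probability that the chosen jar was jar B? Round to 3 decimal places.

0.395

The likelihood of the observed sequence under each hypothesis: P(data | jar A) = (4/7)(1/7)(2/7)(1/7) = 0.0033319; P(data | jar B) = (3/10)(3/10)(4/10)(3/10) = 0.0108; P(data | jar C) = (2/8)(3/8)(3/8)(3/8) = 0.013184.
Multiplying each by its prior: 1/3 · 0.0033319 = 0.0011106, 1/3 · 0.0108 = 0.0036, 1/3 · 0.013184 = 0.0043945; these sum to 0.0091052.
Hence P(jar B | data) = (0.0036) / (0.0091052) = 0.39538.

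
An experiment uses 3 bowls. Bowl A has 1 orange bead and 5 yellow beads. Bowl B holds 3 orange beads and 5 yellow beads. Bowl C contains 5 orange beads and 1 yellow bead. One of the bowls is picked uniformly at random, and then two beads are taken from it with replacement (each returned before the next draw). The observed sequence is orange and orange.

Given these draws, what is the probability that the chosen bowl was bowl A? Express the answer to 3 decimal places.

Under each hypothesis, the probability of the observed sequence is: P(data | bowl A) = (1/6)(1/6) = 0.027778; P(data | bowl B) = (3/8)(3/8) = 0.14062; P(data | bowl C) = (5/6)(5/6) = 0.69444.
Weighting by the prior gives 1/3 · 0.027778 = 0.0092593, 1/3 · 0.14062 = 0.046875, 1/3 · 0.69444 = 0.23148; summing to 0.28762.
So P(bowl A | data) = (0.0092593) / (0.28762) = 0.032193.

0.032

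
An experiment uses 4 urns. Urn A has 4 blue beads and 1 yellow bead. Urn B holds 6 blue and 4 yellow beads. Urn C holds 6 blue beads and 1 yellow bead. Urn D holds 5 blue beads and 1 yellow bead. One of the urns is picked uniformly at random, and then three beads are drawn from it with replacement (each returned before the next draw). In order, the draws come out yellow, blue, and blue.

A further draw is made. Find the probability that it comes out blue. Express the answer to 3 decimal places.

0.762

Compute the likelihood of the observed sequence for each case: P(data | urn A) = (1/5)(4/5)(4/5) = 0.128; P(data | urn B) = (4/10)(6/10)(6/10) = 0.144; P(data | urn C) = (1/7)(6/7)(6/7) = 0.10496; P(data | urn D) = (1/6)(5/6)(5/6) = 0.11574.
The prior-weighted likelihoods are 1/4 · 0.128 = 0.032, 1/4 · 0.144 = 0.036, 1/4 · 0.10496 = 0.026239, 1/4 · 0.11574 = 0.028935; summing to 0.12317.
Dividing through by the total gives posterior P(urn A | data) = 0.25979, P(urn B | data) = 0.29227, P(urn C | data) = 0.21302, P(urn D | data) = 0.23491.
The predictive probability is P(blue next | data) = (4/5)(0.25979) + (3/5)(0.29227) + (6/7)(0.21302) + (5/6)(0.23491) = 0.76155.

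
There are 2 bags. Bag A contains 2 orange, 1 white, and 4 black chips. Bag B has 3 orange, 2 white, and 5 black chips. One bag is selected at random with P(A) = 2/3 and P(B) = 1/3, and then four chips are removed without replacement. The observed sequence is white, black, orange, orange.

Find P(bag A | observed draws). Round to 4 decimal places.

Compute the likelihood of the observed sequence for each case: P(data | bag A) = (1/7)(4/6)(2/5)(1/4) = 0.0095238; P(data | bag B) = (2/10)(5/9)(3/8)(2/7) = 0.011905.
The prior-weighted likelihoods are 2/3 · 0.0095238 = 0.0063492, 1/3 · 0.011905 = 0.0039683; these sum to 0.010317.
Therefore the posterior P(bag A | data) = (0.0063492) / (0.010317) = 0.61538.

0.6154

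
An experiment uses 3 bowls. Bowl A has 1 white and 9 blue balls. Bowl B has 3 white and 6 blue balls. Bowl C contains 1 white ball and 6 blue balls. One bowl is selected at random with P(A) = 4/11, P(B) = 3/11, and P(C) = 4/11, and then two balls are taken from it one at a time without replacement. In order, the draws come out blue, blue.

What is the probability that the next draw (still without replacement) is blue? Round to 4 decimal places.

0.7937

For each hypothesis, P(data | H) works out to: P(data | bowl A) = (9/10)(8/9) = 4/5; P(data | bowl B) = (6/9)(5/8) = 5/12; P(data | bowl C) = (6/7)(5/6) = 5/7.
Multiplying each by its prior: 4/11 · 4/5 = 16/55, 3/11 · 5/12 = 5/44, 4/11 · 5/7 = 20/77; these sum to 93/140.
Normalising, the posterior is P(bowl A | data) = 0.43793, P(bowl B | data) = 0.17107, P(bowl C | data) = 0.39101.
So P(blue next | data) = Σ P(blue next | H) P(H | data) = (7/8)(0.43793) + (4/7)(0.17107) + (4/5)(0.39101) = 0.79374.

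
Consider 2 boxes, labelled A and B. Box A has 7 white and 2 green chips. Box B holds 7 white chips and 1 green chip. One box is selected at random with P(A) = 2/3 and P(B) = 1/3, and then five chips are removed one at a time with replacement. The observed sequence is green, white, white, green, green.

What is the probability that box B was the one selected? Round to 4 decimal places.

0.1012

For each hypothesis, P(data | H) works out to: P(data | box A) = (2/9)(7/9)(7/9)(2/9)(2/9) = 0.0066386; P(data | box B) = (1/8)(7/8)(7/8)(1/8)(1/8) = 0.0014954.
The prior-weighted likelihoods are 2/3 · 0.0066386 = 0.0044257, 1/3 · 0.0014954 = 0.00049845; summing to 0.0049242.
So P(box B | data) = (0.00049845) / (0.0049242) = 0.10123.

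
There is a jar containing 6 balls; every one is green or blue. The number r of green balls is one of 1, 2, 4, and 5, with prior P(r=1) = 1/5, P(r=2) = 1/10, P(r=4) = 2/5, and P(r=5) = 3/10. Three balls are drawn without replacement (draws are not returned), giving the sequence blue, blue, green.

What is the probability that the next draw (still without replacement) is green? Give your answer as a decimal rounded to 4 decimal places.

Under each hypothesis, the probability of the observed sequence is: P(data | r = 1) = (5/6)(4/5)(1/4) = 1/6; P(data | r = 2) = (4/6)(3/5)(2/4) = 1/5; P(data | r = 4) = (2/6)(1/5)(4/4) = 1/15; P(data | r = 5) = (1/6)(0/5) = 0.
The prior-weighted likelihoods are 1/5 · 1/6 = 1/30, 1/10 · 1/5 = 1/50, 2/5 · 1/15 = 2/75, 3/10 · 0 = 0; these sum to 2/25.
Normalising, the posterior is P(r = 1 | data) = 5/12, P(r = 2 | data) = 1/4, P(r = 4 | data) = 1/3, P(r = 5 | data) = 0.
So P(green next | data) = Σ P(green next | H) P(H | data) = (0)(5/12) + (1/3)(1/4) + (1)(1/3) = 5/12.

0.4167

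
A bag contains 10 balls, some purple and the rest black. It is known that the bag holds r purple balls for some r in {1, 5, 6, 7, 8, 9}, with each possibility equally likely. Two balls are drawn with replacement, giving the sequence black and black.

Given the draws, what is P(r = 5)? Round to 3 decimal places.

For each hypothesis, P(data | H) works out to: P(data | r = 1) = (9/10)(9/10) = 81/100; P(data | r = 5) = (5/10)(5/10) = 1/4; P(data | r = 6) = (4/10)(4/10) = 4/25; P(data | r = 7) = (3/10)(3/10) = 9/100; P(data | r = 8) = (2/10)(2/10) = 1/25; P(data | r = 9) = (1/10)(1/10) = 1/100.
Multiplying each by its prior: 1/6 · 81/100 = 27/200, 1/6 · 1/4 = 1/24, 1/6 · 4/25 = 2/75, 1/6 · 9/100 = 3/200, 1/6 · 1/25 = 1/150, 1/6 · 1/100 = 1/600; summing to 17/75.
So P(r = 5 | data) = (1/24) / (17/75) = 25/136.

0.184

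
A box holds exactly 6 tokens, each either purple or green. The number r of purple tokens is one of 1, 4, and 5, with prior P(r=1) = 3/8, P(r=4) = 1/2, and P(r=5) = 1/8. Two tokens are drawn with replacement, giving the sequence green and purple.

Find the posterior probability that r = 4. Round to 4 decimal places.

For each hypothesis, P(data | H) works out to: P(data | r = 1) = (5/6)(1/6) = 5/36; P(data | r = 4) = (2/6)(4/6) = 2/9; P(data | r = 5) = (1/6)(5/6) = 5/36.
Multiplying each by its prior: 3/8 · 5/36 = 5/96, 1/2 · 2/9 = 1/9, 1/8 · 5/36 = 5/288; with total 13/72.
Hence P(r = 4 | data) = (1/9) / (13/72) = 8/13.

0.6154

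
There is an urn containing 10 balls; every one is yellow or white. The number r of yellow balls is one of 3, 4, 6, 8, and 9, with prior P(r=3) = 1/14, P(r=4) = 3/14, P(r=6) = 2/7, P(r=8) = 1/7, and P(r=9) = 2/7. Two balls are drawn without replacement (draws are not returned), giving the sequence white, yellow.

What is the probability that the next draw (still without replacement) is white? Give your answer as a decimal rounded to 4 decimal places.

For each hypothesis, P(data | H) works out to: P(data | r = 3) = (7/10)(3/9) = 0.23333; P(data | r = 4) = (6/10)(4/9) = 0.26667; P(data | r = 6) = (4/10)(6/9) = 0.26667; P(data | r = 8) = (2/10)(8/9) = 0.17778; P(data | r = 9) = (1/10)(9/9) = 0.1.
The prior-weighted likelihoods are 1/14 · 0.23333 = 0.016667, 3/14 · 0.26667 = 0.057143, 2/7 · 0.26667 = 0.07619, 1/7 · 0.17778 = 0.025397, 2/7 · 0.1 = 0.028571; with total 0.20397.
The posterior is then P(r = 3 | data) = 0.081712, P(r = 4 | data) = 0.28016, P(r = 6 | data) = 0.37354, P(r = 8 | data) = 0.12451, P(r = 9 | data) = 0.14008.
So P(white next | data) = Σ P(white next | H) P(H | data) = (3/4)(0.081712) + (5/8)(0.28016) + (3/8)(0.37354) + (1/8)(0.12451) + (0)(0.14008) = 0.39202.

0.3920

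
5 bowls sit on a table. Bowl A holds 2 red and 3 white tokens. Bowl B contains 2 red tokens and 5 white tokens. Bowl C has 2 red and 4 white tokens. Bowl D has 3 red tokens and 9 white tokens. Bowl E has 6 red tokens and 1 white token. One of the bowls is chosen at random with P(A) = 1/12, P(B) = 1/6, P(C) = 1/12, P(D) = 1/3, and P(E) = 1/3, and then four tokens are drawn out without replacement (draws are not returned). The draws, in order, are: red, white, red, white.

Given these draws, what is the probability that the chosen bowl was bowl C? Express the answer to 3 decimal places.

0.164

The likelihood of the observed sequence under each hypothesis: P(data | bowl A) = (2/5)(3/4)(1/3)(2/2) = 0.1; P(data | bowl B) = (2/7)(5/6)(1/5)(4/4) = 0.047619; P(data | bowl C) = (2/6)(4/5)(1/4)(3/3) = 0.066667; P(data | bowl D) = (3/12)(9/11)(2/10)(8/9) = 0.036364; P(data | bowl E) = (6/7)(1/6)(5/5)(0/4) = 0.
Multiplying each by its prior: 1/12 · 0.1 = 0.0083333, 1/6 · 0.047619 = 0.0079365, 1/12 · 0.066667 = 0.0055556, 1/3 · 0.036364 = 0.012121, 1/3 · 0 = 0; with total 0.033947.
By Bayes' rule, P(bowl C | data) = (0.0055556) / (0.033947) = 0.16366.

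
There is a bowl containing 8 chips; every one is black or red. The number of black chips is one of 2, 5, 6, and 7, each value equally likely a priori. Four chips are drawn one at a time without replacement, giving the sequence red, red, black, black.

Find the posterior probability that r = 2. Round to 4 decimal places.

0.2500

Under each hypothesis, the probability of the observed sequence is: P(data | r = 2) = (6/8)(5/7)(2/6)(1/5) = 1/28; P(data | r = 5) = (3/8)(2/7)(5/6)(4/5) = 1/14; P(data | r = 6) = (2/8)(1/7)(6/6)(5/5) = 1/28; P(data | r = 7) = (1/8)(0/7) = 0.
The prior-weighted likelihoods are 1/4 · 1/28 = 1/112, 1/4 · 1/14 = 1/56, 1/4 · 1/28 = 1/112, 1/4 · 0 = 0; with total 1/28.
Hence P(r = 2 | data) = (1/112) / (1/28) = 1/4.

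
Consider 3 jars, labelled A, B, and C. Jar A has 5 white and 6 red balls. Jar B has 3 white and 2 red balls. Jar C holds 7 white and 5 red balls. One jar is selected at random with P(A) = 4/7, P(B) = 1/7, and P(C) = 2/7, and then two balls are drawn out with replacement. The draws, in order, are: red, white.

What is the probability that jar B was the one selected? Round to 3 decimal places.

0.140

Under each hypothesis, the probability of the observed sequence is: P(data | jar A) = (6/11)(5/11) = 0.24793; P(data | jar B) = (2/5)(3/5) = 0.24; P(data | jar C) = (5/12)(7/12) = 0.24306.
The prior-weighted likelihoods are 4/7 · 0.24793 = 0.14168, 1/7 · 0.24 = 0.034286, 2/7 · 0.24306 = 0.069444; these sum to 0.24541.
Hence P(jar B | data) = (0.034286) / (0.24541) = 0.13971.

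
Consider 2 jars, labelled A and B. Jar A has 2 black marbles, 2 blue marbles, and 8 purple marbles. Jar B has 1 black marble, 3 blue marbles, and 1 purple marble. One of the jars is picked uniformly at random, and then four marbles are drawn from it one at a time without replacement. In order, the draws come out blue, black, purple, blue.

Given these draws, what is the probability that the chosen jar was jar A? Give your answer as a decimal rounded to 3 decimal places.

The likelihood of the observed sequence under each hypothesis: P(data | jar A) = (2/12)(2/11)(8/10)(1/9) = 0.0026936; P(data | jar B) = (3/5)(1/4)(1/3)(2/2) = 0.05.
The prior-weighted likelihoods are 1/2 · 0.0026936 = 0.0013468, 1/2 · 0.05 = 0.025; summing to 0.026347.
Hence P(jar A | data) = (0.0013468) / (0.026347) = 0.051118.

0.051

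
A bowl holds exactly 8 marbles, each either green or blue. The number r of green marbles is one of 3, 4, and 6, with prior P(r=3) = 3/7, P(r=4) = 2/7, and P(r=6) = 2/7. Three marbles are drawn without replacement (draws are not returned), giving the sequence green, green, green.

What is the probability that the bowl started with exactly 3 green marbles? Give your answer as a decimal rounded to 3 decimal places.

Under each hypothesis, the probability of the observed sequence is: P(data | r = 3) = (3/8)(2/7)(1/6) = 1/56; P(data | r = 4) = (4/8)(3/7)(2/6) = 1/14; P(data | r = 6) = (6/8)(5/7)(4/6) = 5/14.
The prior-weighted likelihoods are 3/7 · 1/56 = 3/392, 2/7 · 1/14 = 1/49, 2/7 · 5/14 = 5/49; summing to 51/392.
By Bayes' rule, P(r = 3 | data) = (3/392) / (51/392) = 1/17.

0.059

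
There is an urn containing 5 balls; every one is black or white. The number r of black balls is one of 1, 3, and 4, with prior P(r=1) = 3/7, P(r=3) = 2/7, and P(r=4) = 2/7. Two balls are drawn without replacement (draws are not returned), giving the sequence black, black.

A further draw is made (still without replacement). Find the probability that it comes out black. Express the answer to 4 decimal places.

0.5556

Under each hypothesis, the probability of the observed sequence is: P(data | r = 1) = (1/5)(0/4) = 0; P(data | r = 3) = (3/5)(2/4) = 3/10; P(data | r = 4) = (4/5)(3/4) = 3/5.
The prior-weighted likelihoods are 3/7 · 0 = 0, 2/7 · 3/10 = 3/35, 2/7 · 3/5 = 6/35; with total 9/35.
The posterior is then P(r = 1 | data) = 0, P(r = 3 | data) = 1/3, P(r = 4 | data) = 2/3.
So P(black next | data) = Σ P(black next | H) P(H | data) = (1/3)(1/3) + (2/3)(2/3) = 5/9.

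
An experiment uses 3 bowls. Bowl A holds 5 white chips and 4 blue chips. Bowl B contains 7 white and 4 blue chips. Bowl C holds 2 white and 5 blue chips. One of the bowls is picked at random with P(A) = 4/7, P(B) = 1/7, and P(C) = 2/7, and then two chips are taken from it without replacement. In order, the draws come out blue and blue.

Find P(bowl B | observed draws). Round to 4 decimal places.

For each hypothesis, P(data | H) works out to: P(data | bowl A) = (4/9)(3/8) = 0.16667; P(data | bowl B) = (4/11)(3/10) = 0.10909; P(data | bowl C) = (5/7)(4/6) = 0.47619.
Multiplying each by its prior: 4/7 · 0.16667 = 0.095238, 1/7 · 0.10909 = 0.015584, 2/7 · 0.47619 = 0.13605; summing to 0.24688.
Hence P(bowl B | data) = (0.015584) / (0.24688) = 0.063126.

0.0631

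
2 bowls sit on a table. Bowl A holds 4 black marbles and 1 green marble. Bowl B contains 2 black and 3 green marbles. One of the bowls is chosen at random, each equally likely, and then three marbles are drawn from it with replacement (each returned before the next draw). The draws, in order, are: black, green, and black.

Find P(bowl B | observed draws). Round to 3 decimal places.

Compute the likelihood of the observed sequence for each case: P(data | bowl A) = (4/5)(1/5)(4/5) = 16/125; P(data | bowl B) = (2/5)(3/5)(2/5) = 12/125.
The prior-weighted likelihoods are 1/2 · 16/125 = 8/125, 1/2 · 12/125 = 6/125; with total 14/125.
Therefore the posterior P(bowl B | data) = (6/125) / (14/125) = 3/7.

0.429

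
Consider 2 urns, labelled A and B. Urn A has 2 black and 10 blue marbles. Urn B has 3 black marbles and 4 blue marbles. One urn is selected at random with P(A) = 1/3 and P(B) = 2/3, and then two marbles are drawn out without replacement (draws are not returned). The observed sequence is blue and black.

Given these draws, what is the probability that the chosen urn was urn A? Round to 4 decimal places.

For each hypothesis, P(data | H) works out to: P(data | urn A) = (10/12)(2/11) = 5/33; P(data | urn B) = (4/7)(3/6) = 2/7.
Multiplying each by its prior: 1/3 · 5/33 = 5/99, 2/3 · 2/7 = 4/21; these sum to 167/693.
Therefore the posterior P(urn A | data) = (5/99) / (167/693) = 35/167.

0.2096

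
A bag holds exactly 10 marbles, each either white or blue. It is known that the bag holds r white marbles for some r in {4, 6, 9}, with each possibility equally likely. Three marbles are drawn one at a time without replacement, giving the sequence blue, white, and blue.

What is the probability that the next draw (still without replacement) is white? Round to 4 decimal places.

0.5357

The likelihood of the observed sequence under each hypothesis: P(data | r = 4) = (6/10)(4/9)(5/8) = 1/6; P(data | r = 6) = (4/10)(6/9)(3/8) = 1/10; P(data | r = 9) = (1/10)(9/9)(0/8) = 0.
The prior-weighted likelihoods are 1/3 · 1/6 = 1/18, 1/3 · 1/10 = 1/30, 1/3 · 0 = 0; with total 4/45.
The posterior is then P(r = 4 | data) = 5/8, P(r = 6 | data) = 3/8, P(r = 9 | data) = 0.
So P(white next | data) = Σ P(white next | H) P(H | data) = (3/7)(5/8) + (5/7)(3/8) = 15/28.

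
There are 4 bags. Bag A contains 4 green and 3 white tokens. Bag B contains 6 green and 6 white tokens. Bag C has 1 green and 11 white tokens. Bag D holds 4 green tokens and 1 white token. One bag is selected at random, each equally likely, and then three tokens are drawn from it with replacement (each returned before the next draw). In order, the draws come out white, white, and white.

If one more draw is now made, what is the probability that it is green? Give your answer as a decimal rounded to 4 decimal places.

0.1813

Under each hypothesis, the probability of the observed sequence is: P(data | bag A) = (3/7)(3/7)(3/7) = 0.078717; P(data | bag B) = (6/12)(6/12)(6/12) = 0.125; P(data | bag C) = (11/12)(11/12)(11/12) = 0.77025; P(data | bag D) = (1/5)(1/5)(1/5) = 0.008.
The prior-weighted likelihoods are 1/4 · 0.078717 = 0.019679, 1/4 · 0.125 = 0.03125, 1/4 · 0.77025 = 0.19256, 1/4 · 0.008 = 0.002; these sum to 0.24549.
Normalising, the posterior is P(bag A | data) = 0.080162, P(bag B | data) = 0.12729, P(bag C | data) = 0.7844, P(bag D | data) = 0.0081469.
The predictive probability is P(green next | data) = (4/7)(0.080162) + (1/2)(0.12729) + (1/12)(0.7844) + (4/5)(0.0081469) = 0.18134.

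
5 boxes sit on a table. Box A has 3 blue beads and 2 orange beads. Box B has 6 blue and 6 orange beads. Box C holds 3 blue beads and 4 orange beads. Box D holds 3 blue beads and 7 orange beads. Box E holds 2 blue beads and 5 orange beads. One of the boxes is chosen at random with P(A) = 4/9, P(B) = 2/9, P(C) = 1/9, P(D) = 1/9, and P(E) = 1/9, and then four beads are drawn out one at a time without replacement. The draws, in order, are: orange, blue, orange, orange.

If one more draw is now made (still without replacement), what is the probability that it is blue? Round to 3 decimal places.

For each hypothesis, P(data | H) works out to: P(data | box A) = (2/5)(3/4)(1/3)(0/2) = 0; P(data | box B) = (6/12)(6/11)(5/10)(4/9) = 0.060606; P(data | box C) = (4/7)(3/6)(3/5)(2/4) = 0.085714; P(data | box D) = (7/10)(3/9)(6/8)(5/7) = 0.125; P(data | box E) = (5/7)(2/6)(4/5)(3/4) = 0.14286.
The prior-weighted likelihoods are 4/9 · 0 = 0, 2/9 · 0.060606 = 0.013468, 1/9 · 0.085714 = 0.0095238, 1/9 · 0.125 = 0.013889, 1/9 · 0.14286 = 0.015873; summing to 0.052754.
Normalising, the posterior is P(box A | data) = 0, P(box B | data) = 0.2553, P(box C | data) = 0.18053, P(box D | data) = 0.26328, P(box E | data) = 0.30089.
So P(blue next | data) = Σ P(blue next | H) P(H | data) = (5/8)(0.2553) + (2/3)(0.18053) + (1/3)(0.26328) + (1/3)(0.30089) = 0.46797.

0.468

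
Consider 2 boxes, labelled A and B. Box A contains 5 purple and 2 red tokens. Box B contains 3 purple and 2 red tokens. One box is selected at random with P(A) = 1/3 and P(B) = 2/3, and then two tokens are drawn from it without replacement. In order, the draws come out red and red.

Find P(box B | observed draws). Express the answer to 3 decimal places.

0.808

The likelihood of the observed sequence under each hypothesis: P(data | box A) = (2/7)(1/6) = 1/21; P(data | box B) = (2/5)(1/4) = 1/10.
Multiplying each by its prior: 1/3 · 1/21 = 1/63, 2/3 · 1/10 = 1/15; these sum to 26/315.
Hence P(box B | data) = (1/15) / (26/315) = 21/26.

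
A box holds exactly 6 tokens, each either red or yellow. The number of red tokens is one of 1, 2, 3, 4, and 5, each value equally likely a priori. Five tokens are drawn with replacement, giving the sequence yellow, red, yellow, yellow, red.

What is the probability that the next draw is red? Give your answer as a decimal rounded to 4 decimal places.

0.4296

Under each hypothesis, the probability of the observed sequence is: P(data | r = 1) = (5/6)(1/6)(5/6)(5/6)(1/6) = 0.016075; P(data | r = 2) = (4/6)(2/6)(4/6)(4/6)(2/6) = 0.032922; P(data | r = 3) = (3/6)(3/6)(3/6)(3/6)(3/6) = 0.03125; P(data | r = 4) = (2/6)(4/6)(2/6)(2/6)(4/6) = 0.016461; P(data | r = 5) = (1/6)(5/6)(1/6)(1/6)(5/6) = 0.003215.
The prior-weighted likelihoods are 1/5 · 0.016075 = 0.003215, 1/5 · 0.032922 = 0.0065844, 1/5 · 0.03125 = 0.00625, 1/5 · 0.016461 = 0.0032922, 1/5 · 0.003215 = 0.000643; these sum to 0.019985.
The posterior is then P(r = 1 | data) = 0.16088, P(r = 2 | data) = 0.32947, P(r = 3 | data) = 0.31274, P(r = 4 | data) = 0.16474, P(r = 5 | data) = 0.032175.
Averaging over the posterior, P(red next | data) = (1/6)(0.16088) + (1/3)(0.32947) + (1/2)(0.31274) + (2/3)(0.16474) + (5/6)(0.032175) = 0.42964.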